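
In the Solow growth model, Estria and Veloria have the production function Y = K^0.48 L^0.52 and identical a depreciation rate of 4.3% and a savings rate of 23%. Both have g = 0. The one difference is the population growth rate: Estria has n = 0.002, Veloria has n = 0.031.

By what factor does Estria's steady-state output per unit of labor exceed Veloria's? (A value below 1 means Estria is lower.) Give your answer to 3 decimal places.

ratio ≈ 1.583

Steady-state y* = [s/(n + δ)]^(α/(1−α)), so the ratio is [ (s_E/(n + δ)_E) / (s_V/(n + δ)_V) ]^0.9231.
s_E/(n + δ)_E = 0.23/0.045 = 5.1111; s_V/(n + δ)_V = 0.23/0.074 = 3.1081.
Ratio = (5.1111/3.1081)^0.9231 = 1.6444^0.9231 ≈ 1.5827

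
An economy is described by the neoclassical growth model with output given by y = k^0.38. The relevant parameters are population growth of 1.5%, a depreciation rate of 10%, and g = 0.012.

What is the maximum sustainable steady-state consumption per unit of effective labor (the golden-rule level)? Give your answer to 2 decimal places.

At the golden rule, f'(k) = n + g + δ, so α·k^(α−1) = n + g + δ and k_gold = (α/(n + g + δ))^(1/(1−α)).
k_gold = (0.38/0.127)^(1/0.62) = 2.9921^1.6129 ≈ 5.8574
c_gold = f(k_gold) − (n + g + δ)·k_gold = 1.9576 − 0.127×5.8574 ≈ 1.2137

c_gold ≈ 1.21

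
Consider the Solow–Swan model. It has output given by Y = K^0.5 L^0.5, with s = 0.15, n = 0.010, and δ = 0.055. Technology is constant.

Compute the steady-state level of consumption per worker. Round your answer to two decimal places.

At the steady state, Δk = 0, so s·k^α = (n + δ)·k.
Rearranging, k^(1−α) = s / (n + δ).
k^0.5 = 0.15 / (0.010 + 0.055) = 0.15 / 0.065 = 2.3077
k* = 2.3077^(1/0.5) ≈ 5.3255
y* = (k*)^α = 5.3255^0.5 ≈ 2.3077
c* = (1 − s)·y* = (1 − 0.15) × 2.3077 ≈ 1.9615

c* ≈ 1.96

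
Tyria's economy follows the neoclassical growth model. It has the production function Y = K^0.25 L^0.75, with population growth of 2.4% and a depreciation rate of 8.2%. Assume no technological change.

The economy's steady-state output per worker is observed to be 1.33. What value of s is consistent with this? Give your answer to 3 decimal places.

In steady state, investment equals break-even investment: s·k^α = (n + δ)·k.
Since y* = [s/(n + δ)]^(α/(1−α)), we have s/(n + δ) = (y*)^((1−α)/α) = 1.33^3 = 2.3526.
Therefore s = 2.3526 × (n + δ) = 2.3526 × 0.106 = 0.2494.

s ≈ 0.249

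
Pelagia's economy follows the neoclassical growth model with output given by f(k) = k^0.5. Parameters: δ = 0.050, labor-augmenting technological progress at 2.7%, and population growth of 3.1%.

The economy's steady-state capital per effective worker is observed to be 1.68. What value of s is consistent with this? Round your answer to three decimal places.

s ≈ 0.140

Steady state requires s·f(k) = (n + g + δ)·k, i.e. s·k^α = (n + g + δ)·k.
So s / (n + g + δ) = (k*)^(1−α) = 1.68^0.5 = 1.2961.
Therefore s = 1.2961 × (n + g + δ) = 1.2961 × 0.108 = 0.1400.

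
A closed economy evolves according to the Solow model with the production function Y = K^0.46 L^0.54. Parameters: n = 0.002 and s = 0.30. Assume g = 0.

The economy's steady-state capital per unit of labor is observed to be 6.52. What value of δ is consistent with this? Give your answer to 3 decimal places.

Steady state requires s·f(k) = (n + δ)·k, i.e. s·k^α = (n + δ)·k.
So s / (n + δ) = (k*)^(1−α) = 6.52^0.54 = 2.7523.
Therefore n + δ = s / 2.7523 = 0.30 / 2.7523 = 0.1090, so δ = 0.1090 − 0.002 = 0.1070.

δ ≈ 0.107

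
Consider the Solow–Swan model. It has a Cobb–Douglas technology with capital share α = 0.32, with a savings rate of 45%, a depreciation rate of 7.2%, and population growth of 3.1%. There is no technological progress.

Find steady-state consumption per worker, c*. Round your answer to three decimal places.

c* ≈ 1.101

In steady state, investment equals break-even investment: s·k^α = (n + δ)·k.
Rearranging, k^(1−α) = s / (n + δ).
k^0.68 = 0.45 / (0.031 + 0.072) = 0.45 / 0.103 = 4.3689
k* = 4.3689^(1/0.68) ≈ 8.7443
y* = (k*)^α = 8.7443^0.32 ≈ 2.0015
c* = (1 − s)·y* = (1 − 0.45) × 2.0015 ≈ 1.1008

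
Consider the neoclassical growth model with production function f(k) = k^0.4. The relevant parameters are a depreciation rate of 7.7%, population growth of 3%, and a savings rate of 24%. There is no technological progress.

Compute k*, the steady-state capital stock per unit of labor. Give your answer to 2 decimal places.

k* = 3.84

At the steady state, Δk = 0, so s·k^α = (n + δ)·k.
Dividing both sides by k: k^(1−α) = s / (n + δ).
k^0.6 = 0.24 / (0.030 + 0.077) = 0.24 / 0.107 = 2.2430
k* = 2.2430^(1/0.6) ≈ 3.8434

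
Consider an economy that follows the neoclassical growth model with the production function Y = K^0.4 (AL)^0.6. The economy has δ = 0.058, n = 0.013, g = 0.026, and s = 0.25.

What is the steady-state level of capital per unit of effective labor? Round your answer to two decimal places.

At the steady state, Δk = 0, so s·k^α = (n + g + δ)·k.
Rearranging, k^(1−α) = s / (n + g + δ).
k^0.6 = 0.25 / (0.013 + 0.026 + 0.058) = 0.25 / 0.097 = 2.5773
k* = 2.5773^(1/0.6) ≈ 4.8448

k* ≈ 4.84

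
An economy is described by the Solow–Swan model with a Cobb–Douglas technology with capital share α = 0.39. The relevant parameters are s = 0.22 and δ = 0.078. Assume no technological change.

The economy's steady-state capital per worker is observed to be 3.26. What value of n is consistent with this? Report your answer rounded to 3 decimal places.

Steady state requires s·f(k) = (n + δ)·k, i.e. s·k^α = (n + δ)·k.
So s / (n + δ) = (k*)^(1−α) = 3.26^0.61 = 2.0562.
Therefore n + δ = s / 2.0562 = 0.22 / 2.0562 = 0.1070, so n = 0.1070 − 0.078 = 0.0290.

n ≈ 0.029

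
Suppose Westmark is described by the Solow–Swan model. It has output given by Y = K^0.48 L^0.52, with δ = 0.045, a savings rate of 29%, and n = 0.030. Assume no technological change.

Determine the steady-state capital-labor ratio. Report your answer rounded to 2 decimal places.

k* = 13.47

In steady state, investment equals break-even investment: s·k^α = (n + δ)·k.
Rearranging, k^(1−α) = s / (n + δ).
k^0.52 = 0.29 / (0.030 + 0.045) = 0.29 / 0.075 = 3.8667
k* = 3.8667^(1/0.52) ≈ 13.4741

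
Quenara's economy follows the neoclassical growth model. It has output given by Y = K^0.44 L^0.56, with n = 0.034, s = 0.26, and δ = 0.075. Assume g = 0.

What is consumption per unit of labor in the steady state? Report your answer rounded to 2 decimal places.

c* ≈ 1.47

In steady state, investment equals break-even investment: s·k^α = (n + δ)·k.
Rearranging, k^(1−α) = s / (n + δ).
k^0.56 = 0.26 / (0.034 + 0.075) = 0.26 / 0.109 = 2.3853
k* = 2.3853^(1/0.56) ≈ 4.7226
y* = (k*)^α = 4.7226^0.44 ≈ 1.9799
c* = (1 − s)·y* = (1 − 0.26) × 1.9799 ≈ 1.4651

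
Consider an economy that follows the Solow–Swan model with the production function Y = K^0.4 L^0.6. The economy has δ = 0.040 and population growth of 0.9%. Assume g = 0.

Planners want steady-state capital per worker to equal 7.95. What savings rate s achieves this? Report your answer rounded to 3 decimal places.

At the steady state, Δk = 0, so s·k^α = (n + δ)·k.
So s / (n + δ) = (k*)^(1−α) = 7.95^0.6 = 3.4691.
Therefore s = 3.4691 × (n + δ) = 3.4691 × 0.049 = 0.1700.

s ≈ 0.170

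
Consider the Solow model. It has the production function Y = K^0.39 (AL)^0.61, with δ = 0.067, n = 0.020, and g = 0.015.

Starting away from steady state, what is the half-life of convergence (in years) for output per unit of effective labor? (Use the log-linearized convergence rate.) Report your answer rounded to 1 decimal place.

about 11.1 years

Near the steady state the convergence rate is λ = (1 − α)(n + g + δ).
λ = (1 − 0.39) × 0.102 = 0.61 × 0.102 = 0.06222
Half-life = ln 2 / λ = 0.6931 / 0.06222 ≈ 11.14 years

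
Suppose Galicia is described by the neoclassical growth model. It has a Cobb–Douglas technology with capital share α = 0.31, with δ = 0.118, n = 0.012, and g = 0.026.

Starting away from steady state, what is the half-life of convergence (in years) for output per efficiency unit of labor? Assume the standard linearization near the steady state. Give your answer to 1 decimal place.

Near the steady state the convergence rate is λ = (1 − α)(n + g + δ).
λ = (1 − 0.31) × 0.156 = 0.69 × 0.156 = 0.10764
Half-life = ln 2 / λ = 0.6931 / 0.10764 ≈ 6.44 years

half-life ≈ 6.4 years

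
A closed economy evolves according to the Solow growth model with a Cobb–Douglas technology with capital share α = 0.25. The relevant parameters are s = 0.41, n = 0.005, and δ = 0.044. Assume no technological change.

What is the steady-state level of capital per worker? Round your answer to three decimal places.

k* ≈ 16.987

In steady state, investment equals break-even investment: s·k^α = (n + δ)·k.
Dividing both sides by k: k^(1−α) = s / (n + δ).
k^0.75 = 0.41 / (0.005 + 0.044) = 0.41 / 0.049 = 8.3673
k* = 8.3673^(1/0.75) ≈ 16.9869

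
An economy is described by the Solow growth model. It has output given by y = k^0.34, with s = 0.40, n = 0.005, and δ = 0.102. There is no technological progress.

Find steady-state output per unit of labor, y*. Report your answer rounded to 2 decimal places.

In steady state, investment equals break-even investment: s·k^α = (n + δ)·k.
Rearranging, k^(1−α) = s / (n + δ).
k^0.66 = 0.40 / (0.005 + 0.102) = 0.40 / 0.107 = 3.7383
k* = 3.7383^(1/0.66) ≈ 7.3737
y* = (k*)^α = 7.3737^0.34 ≈ 1.9725

y* = 1.97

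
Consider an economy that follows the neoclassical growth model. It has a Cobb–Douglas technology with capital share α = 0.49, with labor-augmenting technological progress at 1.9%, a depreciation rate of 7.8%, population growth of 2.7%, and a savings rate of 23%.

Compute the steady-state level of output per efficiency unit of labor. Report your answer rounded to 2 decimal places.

Steady state requires s·f(k) = (n + g + δ)·k, i.e. s·k^α = (n + g + δ)·k.
Rearranging, k^(1−α) = s / (n + g + δ).
k^0.51 = 0.23 / (0.027 + 0.019 + 0.078) = 0.23 / 0.124 = 1.8548
k* = 1.8548^(1/0.51) ≈ 3.3579
y* = (k*)^α = 3.3579^0.49 ≈ 1.8104

y* ≈ 1.81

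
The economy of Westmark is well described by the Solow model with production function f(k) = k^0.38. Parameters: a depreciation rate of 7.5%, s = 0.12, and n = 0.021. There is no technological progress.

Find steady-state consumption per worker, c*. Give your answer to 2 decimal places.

c* ≈ 1.01

At the steady state, Δk = 0, so s·k^α = (n + δ)·k.
Dividing both sides by k: k^(1−α) = s / (n + δ).
k^0.62 = 0.12 / (0.021 + 0.075) = 0.12 / 0.096 = 1.2500
k* = 1.2500^(1/0.62) ≈ 1.4332
y* = (k*)^α = 1.4332^0.38 ≈ 1.1466
c* = (1 − s)·y* = (1 − 0.12) × 1.1466 ≈ 1.0090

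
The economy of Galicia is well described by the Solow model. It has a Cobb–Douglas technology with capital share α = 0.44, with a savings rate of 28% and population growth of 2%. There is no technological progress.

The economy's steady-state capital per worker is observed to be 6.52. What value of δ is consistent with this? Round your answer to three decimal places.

In steady state, investment equals break-even investment: s·k^α = (n + δ)·k.
So s / (n + δ) = (k*)^(1−α) = 6.52^0.56 = 2.8575.
Therefore n + δ = s / 2.8575 = 0.28 / 2.8575 = 0.0980, so δ = 0.0980 − 0.020 = 0.0780.

δ ≈ 0.078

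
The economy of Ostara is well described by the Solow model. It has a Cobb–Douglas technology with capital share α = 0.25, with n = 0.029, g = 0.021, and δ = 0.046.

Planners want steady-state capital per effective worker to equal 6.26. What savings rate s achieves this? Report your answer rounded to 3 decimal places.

Steady state requires s·f(k) = (n + g + δ)·k, i.e. s·k^α = (n + g + δ)·k.
So s / (n + g + δ) = (k*)^(1−α) = 6.26^0.75 = 3.9576.
Therefore s = 3.9576 × (n + g + δ) = 3.9576 × 0.096 = 0.3799.

s ≈ 0.380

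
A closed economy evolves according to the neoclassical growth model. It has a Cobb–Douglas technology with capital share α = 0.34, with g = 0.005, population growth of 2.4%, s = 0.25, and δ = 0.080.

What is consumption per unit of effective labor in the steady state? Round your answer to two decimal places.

Steady state requires s·f(k) = (n + g + δ)·k, i.e. s·k^α = (n + g + δ)·k.
Dividing both sides by k: k^(1−α) = s / (n + g + δ).
k^0.66 = 0.25 / (0.024 + 0.005 + 0.080) = 0.25 / 0.109 = 2.2936
k* = 2.2936^(1/0.66) ≈ 3.5175
y* = (k*)^α = 3.5175^0.34 ≈ 1.5336
c* = (1 − s)·y* = (1 − 0.25) × 1.5336 ≈ 1.1502

c* = 1.15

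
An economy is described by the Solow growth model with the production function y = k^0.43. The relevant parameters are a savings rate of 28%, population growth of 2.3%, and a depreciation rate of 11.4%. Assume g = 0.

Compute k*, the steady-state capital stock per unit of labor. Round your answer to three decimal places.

k* ≈ 3.505

Steady state requires s·f(k) = (n + δ)·k, i.e. s·k^α = (n + δ)·k.
Dividing both sides by k: k^(1−α) = s / (n + δ).
k^0.57 = 0.28 / (0.023 + 0.114) = 0.28 / 0.137 = 2.0438
k* = 2.0438^(1/0.57) ≈ 3.5045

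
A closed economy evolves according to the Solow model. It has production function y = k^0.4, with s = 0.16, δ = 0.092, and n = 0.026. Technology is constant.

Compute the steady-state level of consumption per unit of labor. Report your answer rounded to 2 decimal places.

Steady state requires s·f(k) = (n + δ)·k, i.e. s·k^α = (n + δ)·k.
Dividing both sides by k: k^(1−α) = s / (n + δ).
k^0.6 = 0.16 / (0.026 + 0.092) = 0.16 / 0.118 = 1.3559
k* = 1.3559^(1/0.6) ≈ 1.6610
y* = (k*)^α = 1.6610^0.4 ≈ 1.2250
c* = (1 − s)·y* = (1 − 0.16) × 1.2250 ≈ 1.0290

c* ≈ 1.03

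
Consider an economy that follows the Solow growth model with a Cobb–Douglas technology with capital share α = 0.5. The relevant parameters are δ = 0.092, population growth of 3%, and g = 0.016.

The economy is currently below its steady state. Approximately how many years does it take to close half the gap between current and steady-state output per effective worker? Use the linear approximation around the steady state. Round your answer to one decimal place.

Near the steady state the convergence rate is λ = (1 − α)(n + g + δ).
λ = (1 − 0.5) × 0.138 = 0.5 × 0.138 = 0.0690
Half-life = ln 2 / λ = 0.6931 / 0.0690 ≈ 10.04 years

about 10.0 years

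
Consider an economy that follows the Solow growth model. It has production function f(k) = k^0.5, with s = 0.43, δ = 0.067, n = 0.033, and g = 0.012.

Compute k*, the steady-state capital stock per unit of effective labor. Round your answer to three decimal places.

k* = 14.740

At the steady state, Δk = 0, so s·k^α = (n + g + δ)·k.
Rearranging, k^(1−α) = s / (n + g + δ).
k^0.5 = 0.43 / (0.033 + 0.012 + 0.067) = 0.43 / 0.112 = 3.8393
k* = 3.8393^(1/0.5) ≈ 14.7402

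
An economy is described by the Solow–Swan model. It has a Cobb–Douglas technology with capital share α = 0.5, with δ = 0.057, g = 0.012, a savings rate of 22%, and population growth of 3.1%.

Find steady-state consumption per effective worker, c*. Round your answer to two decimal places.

At the steady state, Δk = 0, so s·k^α = (n + g + δ)·k.
Rearranging, k^(1−α) = s / (n + g + δ).
k^0.5 = 0.22 / (0.031 + 0.012 + 0.057) = 0.22 / 0.100 = 2.2000
k* = 2.2000^(1/0.5) ≈ 4.8400
y* = (k*)^α = 4.8400^0.5 ≈ 2.2000
c* = (1 − s)·y* = (1 − 0.22) × 2.2000 ≈ 1.7160

c* ≈ 1.72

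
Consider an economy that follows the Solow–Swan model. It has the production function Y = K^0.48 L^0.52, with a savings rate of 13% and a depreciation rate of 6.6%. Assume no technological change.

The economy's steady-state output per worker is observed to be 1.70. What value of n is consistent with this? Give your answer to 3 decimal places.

In steady state, investment equals break-even investment: s·k^α = (n + δ)·k.
Since y* = [s/(n + δ)]^(α/(1−α)), we have s/(n + δ) = (y*)^((1−α)/α) = 1.70^1.0833 = 1.7768.
Therefore n + δ = s / 1.7768 = 0.13 / 1.7768 = 0.0732, so n = 0.0732 − 0.066 = 0.0072.

n ≈ 0.007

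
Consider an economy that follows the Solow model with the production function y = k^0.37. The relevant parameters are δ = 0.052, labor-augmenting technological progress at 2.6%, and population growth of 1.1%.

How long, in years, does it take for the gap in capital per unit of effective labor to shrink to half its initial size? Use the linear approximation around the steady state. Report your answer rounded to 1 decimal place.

Near the steady state the convergence rate is λ = (1 − α)(n + g + δ).
λ = (1 − 0.37) × 0.089 = 0.63 × 0.089 = 0.05607
Half-life = ln 2 / λ = 0.6931 / 0.05607 ≈ 12.36 years

about 12.4 years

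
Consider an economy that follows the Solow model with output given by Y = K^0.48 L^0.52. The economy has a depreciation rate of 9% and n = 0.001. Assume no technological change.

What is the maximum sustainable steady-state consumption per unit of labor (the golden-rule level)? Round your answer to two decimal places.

c_gold ≈ 2.41

At the golden rule, f'(k) = n + δ, so α·k^(α−1) = n + δ and k_gold = (α/(n + δ))^(1/(1−α)).
k_gold = (0.48/0.091)^(1/0.52) = 5.2747^1.9231 ≈ 24.4827
c_gold = f(k_gold) − (n + δ)·k_gold = 4.6414 − 0.091×24.4827 ≈ 2.4135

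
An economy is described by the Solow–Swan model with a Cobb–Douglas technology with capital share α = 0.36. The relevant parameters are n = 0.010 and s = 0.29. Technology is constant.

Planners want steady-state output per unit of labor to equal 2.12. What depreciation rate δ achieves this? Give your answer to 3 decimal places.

In steady state, investment equals break-even investment: s·k^α = (n + δ)·k.
Since y* = [s/(n + δ)]^(α/(1−α)), we have s/(n + δ) = (y*)^((1−α)/α) = 2.12^1.7778 = 3.8033.
Therefore n + δ = s / 3.8033 = 0.29 / 3.8033 = 0.0762, so δ = 0.0762 − 0.010 = 0.0662.

δ ≈ 0.066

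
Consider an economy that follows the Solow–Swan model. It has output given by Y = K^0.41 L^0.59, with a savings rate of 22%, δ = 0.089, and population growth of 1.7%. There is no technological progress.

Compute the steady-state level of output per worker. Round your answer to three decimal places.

y* ≈ 1.661

Steady state requires s·f(k) = (n + δ)·k, i.e. s·k^α = (n + δ)·k.
Dividing both sides by k: k^(1−α) = s / (n + δ).
k^0.59 = 0.22 / (0.017 + 0.089) = 0.22 / 0.106 = 2.0755
k* = 2.0755^(1/0.59) ≈ 3.4474
y* = (k*)^α = 3.4474^0.41 ≈ 1.6610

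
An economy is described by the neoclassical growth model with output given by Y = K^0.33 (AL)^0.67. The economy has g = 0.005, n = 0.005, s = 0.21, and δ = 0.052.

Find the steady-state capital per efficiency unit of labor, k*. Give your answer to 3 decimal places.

k* ≈ 6.177

In steady state, investment equals break-even investment: s·k^α = (n + g + δ)·k.
Rearranging, k^(1−α) = s / (n + g + δ).
k^0.67 = 0.21 / (0.005 + 0.005 + 0.052) = 0.21 / 0.062 = 3.3871
k* = 3.3871^(1/0.67) ≈ 6.1771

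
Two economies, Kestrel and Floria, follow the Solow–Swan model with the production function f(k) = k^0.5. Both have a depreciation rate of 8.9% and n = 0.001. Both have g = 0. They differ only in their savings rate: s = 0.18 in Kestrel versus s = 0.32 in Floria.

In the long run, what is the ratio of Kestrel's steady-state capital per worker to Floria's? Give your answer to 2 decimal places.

Steady-state k* = [s/(n + δ)]^(1/(1−α)), so the ratio is [ (s_K/(n + δ)_K) / (s_F/(n + δ)_F) ]^2.
s_K/(n + δ)_K = 0.18/0.090 = 2.0000; s_F/(n + δ)_F = 0.32/0.090 = 3.5556.
Ratio = (2.0000/3.5556)^2 = 0.5625^2 ≈ 0.3164

ratio ≈ 0.32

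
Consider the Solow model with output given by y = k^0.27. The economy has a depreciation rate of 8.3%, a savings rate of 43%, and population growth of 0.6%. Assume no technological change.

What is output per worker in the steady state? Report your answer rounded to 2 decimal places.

Steady state requires s·f(k) = (n + δ)·k, i.e. s·k^α = (n + δ)·k.
Rearranging, k^(1−α) = s / (n + δ).
k^0.73 = 0.43 / (0.006 + 0.083) = 0.43 / 0.089 = 4.8315
k* = 4.8315^(1/0.73) ≈ 8.6516
y* = (k*)^α = 8.6516^0.27 ≈ 1.7907

y* ≈ 1.79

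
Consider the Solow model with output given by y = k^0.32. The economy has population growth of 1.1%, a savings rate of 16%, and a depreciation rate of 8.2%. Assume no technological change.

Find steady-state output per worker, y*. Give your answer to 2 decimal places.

Steady state requires s·f(k) = (n + δ)·k, i.e. s·k^α = (n + δ)·k.
Dividing both sides by k: k^(1−α) = s / (n + δ).
k^0.68 = 0.16 / (0.011 + 0.082) = 0.16 / 0.093 = 1.7204
k* = 1.7204^(1/0.68) ≈ 2.2208
y* = (k*)^α = 2.2208^0.32 ≈ 1.2909

y* ≈ 1.29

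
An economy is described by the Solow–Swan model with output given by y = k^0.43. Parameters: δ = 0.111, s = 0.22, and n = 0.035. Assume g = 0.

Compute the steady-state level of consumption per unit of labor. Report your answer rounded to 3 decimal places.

In steady state, investment equals break-even investment: s·k^α = (n + δ)·k.
Rearranging, k^(1−α) = s / (n + δ).
k^0.57 = 0.22 / (0.035 + 0.111) = 0.22 / 0.146 = 1.5068
k* = 1.5068^(1/0.57) ≈ 2.0529
y* = (k*)^α = 2.0529^0.43 ≈ 1.3624
c* = (1 − s)·y* = (1 − 0.22) × 1.3624 ≈ 1.0627

c* = 1.063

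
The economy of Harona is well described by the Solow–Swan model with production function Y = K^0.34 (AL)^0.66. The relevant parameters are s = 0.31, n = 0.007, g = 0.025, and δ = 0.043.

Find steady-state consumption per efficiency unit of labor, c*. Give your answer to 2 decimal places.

At the steady state, Δk = 0, so s·k^α = (n + g + δ)·k.
Rearranging, k^(1−α) = s / (n + g + δ).
k^0.66 = 0.31 / (0.007 + 0.025 + 0.043) = 0.31 / 0.075 = 4.1333
k* = 4.1333^(1/0.66) ≈ 8.5858
y* = (k*)^α = 8.5858^0.34 ≈ 2.0772
c* = (1 − s)·y* = (1 − 0.31) × 2.0772 ≈ 1.4333

c* ≈ 1.43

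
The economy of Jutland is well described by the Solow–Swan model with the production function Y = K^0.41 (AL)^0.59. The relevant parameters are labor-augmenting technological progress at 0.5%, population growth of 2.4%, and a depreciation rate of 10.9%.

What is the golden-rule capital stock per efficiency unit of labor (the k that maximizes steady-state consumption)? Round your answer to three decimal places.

The golden rule sets f'(k) = n + g + δ, i.e. α·k^(α−1) = n + g + δ.
So k^(1−α) = α / (n + g + δ) = 0.41 / 0.138 = 2.9710.
k_gold = 2.9710^(1/0.59) ≈ 6.3318

k_gold ≈ 6.332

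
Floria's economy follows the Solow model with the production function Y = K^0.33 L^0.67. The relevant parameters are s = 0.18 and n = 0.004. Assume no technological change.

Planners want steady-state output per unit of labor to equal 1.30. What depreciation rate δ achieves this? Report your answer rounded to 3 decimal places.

In steady state, investment equals break-even investment: s·k^α = (n + δ)·k.
Since y* = [s/(n + δ)]^(α/(1−α)), we have s/(n + δ) = (y*)^((1−α)/α) = 1.30^2.0303 = 1.7035.
Therefore n + δ = s / 1.7035 = 0.18 / 1.7035 = 0.1057, so δ = 0.1057 − 0.004 = 0.1017.

δ ≈ 0.102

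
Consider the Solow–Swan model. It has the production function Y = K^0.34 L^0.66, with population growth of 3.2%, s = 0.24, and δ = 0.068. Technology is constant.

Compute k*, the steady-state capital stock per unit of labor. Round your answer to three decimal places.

k* = 3.768

Steady state requires s·f(k) = (n + δ)·k, i.e. s·k^α = (n + δ)·k.
Rearranging, k^(1−α) = s / (n + δ).
k^0.66 = 0.24 / (0.032 + 0.068) = 0.24 / 0.100 = 2.4000
k* = 2.4000^(1/0.66) ≈ 3.7677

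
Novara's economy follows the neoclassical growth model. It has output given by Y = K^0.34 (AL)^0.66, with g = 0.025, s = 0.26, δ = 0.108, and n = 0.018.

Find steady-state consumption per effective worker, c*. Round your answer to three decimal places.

In steady state, investment equals break-even investment: s·k^α = (n + g + δ)·k.
Dividing both sides by k: k^(1−α) = s / (n + g + δ).
k^0.66 = 0.26 / (0.018 + 0.025 + 0.108) = 0.26 / 0.151 = 1.7219
k* = 1.7219^(1/0.66) ≈ 2.2782
y* = (k*)^α = 2.2782^0.34 ≈ 1.3231
c* = (1 − s)·y* = (1 − 0.26) × 1.3231 ≈ 0.9791

c* ≈ 0.979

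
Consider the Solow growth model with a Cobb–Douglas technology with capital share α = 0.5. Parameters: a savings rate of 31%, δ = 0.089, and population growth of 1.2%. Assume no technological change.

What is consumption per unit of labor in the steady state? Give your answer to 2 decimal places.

Steady state requires s·f(k) = (n + δ)·k, i.e. s·k^α = (n + δ)·k.
Dividing both sides by k: k^(1−α) = s / (n + δ).
k^0.5 = 0.31 / (0.012 + 0.089) = 0.31 / 0.101 = 3.0693
k* = 3.0693^(1/0.5) ≈ 9.4206
y* = (k*)^α = 9.4206^0.5 ≈ 3.0693
c* = (1 − s)·y* = (1 − 0.31) × 3.0693 ≈ 2.1178

c* = 2.12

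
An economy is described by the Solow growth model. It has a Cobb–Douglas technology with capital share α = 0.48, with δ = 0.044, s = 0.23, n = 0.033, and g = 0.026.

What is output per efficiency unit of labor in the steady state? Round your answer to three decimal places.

At the steady state, Δk = 0, so s·k^α = (n + g + δ)·k.
Rearranging, k^(1−α) = s / (n + g + δ).
k^0.52 = 0.23 / (0.033 + 0.026 + 0.044) = 0.23 / 0.103 = 2.2330
k* = 2.2330^(1/0.52) ≈ 4.6875
y* = (k*)^α = 4.6875^0.48 ≈ 2.0992

y* ≈ 2.099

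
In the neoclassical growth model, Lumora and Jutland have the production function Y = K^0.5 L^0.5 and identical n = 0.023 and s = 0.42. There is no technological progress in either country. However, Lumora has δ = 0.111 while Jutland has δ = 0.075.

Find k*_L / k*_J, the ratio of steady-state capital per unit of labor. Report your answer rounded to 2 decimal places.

Steady-state k* = [s/(n + δ)]^(1/(1−α)), so the ratio is [ (s_L/(n + δ)_L) / (s_J/(n + δ)_J) ]^2.
s_L/(n + δ)_L = 0.42/0.134 = 3.1343; s_J/(n + δ)_J = 0.42/0.098 = 4.2857.
Ratio = (3.1343/4.2857)^2 = 0.7313^2 ≈ 0.5348

ratio ≈ 0.53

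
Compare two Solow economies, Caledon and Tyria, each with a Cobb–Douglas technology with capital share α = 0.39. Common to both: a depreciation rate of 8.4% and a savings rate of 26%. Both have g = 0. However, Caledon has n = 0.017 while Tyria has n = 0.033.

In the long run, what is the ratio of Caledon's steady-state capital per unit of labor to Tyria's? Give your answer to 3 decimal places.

k*_C / k*_T ≈ 1.273

Steady-state k* = [s/(n + δ)]^(1/(1−α)), so the ratio is [ (s_C/(n + δ)_C) / (s_T/(n + δ)_T) ]^1.6393.
s_C/(n + δ)_C = 0.26/0.101 = 2.5743; s_T/(n + δ)_T = 0.26/0.117 = 2.2222.
Ratio = (2.5743/2.2222)^1.6393 = 1.1584^1.6393 ≈ 1.2726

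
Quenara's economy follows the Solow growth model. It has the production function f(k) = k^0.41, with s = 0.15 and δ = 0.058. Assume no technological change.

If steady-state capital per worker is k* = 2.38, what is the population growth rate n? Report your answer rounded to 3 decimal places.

n ≈ 0.032

Steady state requires s·f(k) = (n + δ)·k, i.e. s·k^α = (n + δ)·k.
So s / (n + δ) = (k*)^(1−α) = 2.38^0.59 = 1.6679.
Therefore n + δ = s / 1.6679 = 0.15 / 1.6679 = 0.0899, so n = 0.0899 − 0.058 = 0.0319.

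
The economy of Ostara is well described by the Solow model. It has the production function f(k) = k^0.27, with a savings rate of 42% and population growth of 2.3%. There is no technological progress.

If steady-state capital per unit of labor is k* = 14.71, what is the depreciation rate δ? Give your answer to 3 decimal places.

At the steady state, Δk = 0, so s·k^α = (n + δ)·k.
So s / (n + δ) = (k*)^(1−α) = 14.71^0.73 = 7.1180.
Therefore n + δ = s / 7.1180 = 0.42 / 7.1180 = 0.0590, so δ = 0.0590 − 0.023 = 0.0360.

δ ≈ 0.036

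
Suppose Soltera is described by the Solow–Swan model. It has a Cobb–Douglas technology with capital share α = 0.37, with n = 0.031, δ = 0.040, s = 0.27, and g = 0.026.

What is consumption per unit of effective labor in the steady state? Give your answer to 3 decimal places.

At the steady state, Δk = 0, so s·k^α = (n + g + δ)·k.
Rearranging, k^(1−α) = s / (n + g + δ).
k^0.63 = 0.27 / (0.031 + 0.026 + 0.040) = 0.27 / 0.097 = 2.7835
k* = 2.7835^(1/0.63) ≈ 5.0781
y* = (k*)^α = 5.0781^0.37 ≈ 1.8244
c* = (1 − s)·y* = (1 − 0.27) × 1.8244 ≈ 1.3318

c* ≈ 1.332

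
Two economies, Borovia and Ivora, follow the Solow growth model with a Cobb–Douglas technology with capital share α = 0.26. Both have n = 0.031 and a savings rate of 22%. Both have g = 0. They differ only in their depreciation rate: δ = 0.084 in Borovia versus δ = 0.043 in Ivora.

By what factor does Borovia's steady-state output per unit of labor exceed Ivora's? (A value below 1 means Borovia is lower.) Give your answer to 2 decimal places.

Steady-state y* = [s/(n + δ)]^(α/(1−α)), so the ratio is [ (s_B/(n + δ)_B) / (s_I/(n + δ)_I) ]^0.3514.
s_B/(n + δ)_B = 0.22/0.115 = 1.9130; s_I/(n + δ)_I = 0.22/0.074 = 2.9730.
Ratio = (1.9130/2.9730)^0.3514 = 0.6435^0.3514 ≈ 0.8565

ratio ≈ 0.86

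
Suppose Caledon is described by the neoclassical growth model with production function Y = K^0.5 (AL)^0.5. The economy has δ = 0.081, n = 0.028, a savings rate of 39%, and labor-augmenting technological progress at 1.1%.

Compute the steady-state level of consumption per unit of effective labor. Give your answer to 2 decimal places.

c* ≈ 1.98

Steady state requires s·f(k) = (n + g + δ)·k, i.e. s·k^α = (n + g + δ)·k.
Rearranging, k^(1−α) = s / (n + g + δ).
k^0.5 = 0.39 / (0.028 + 0.011 + 0.081) = 0.39 / 0.120 = 3.2500
k* = 3.2500^(1/0.5) ≈ 10.5625
y* = (k*)^α = 10.5625^0.5 ≈ 3.2500
c* = (1 − s)·y* = (1 − 0.39) × 3.2500 ≈ 1.9825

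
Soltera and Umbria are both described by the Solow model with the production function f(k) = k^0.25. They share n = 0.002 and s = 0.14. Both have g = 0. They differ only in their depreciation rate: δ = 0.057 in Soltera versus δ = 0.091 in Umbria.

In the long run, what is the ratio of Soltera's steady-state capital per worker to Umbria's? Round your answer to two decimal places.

ratio ≈ 1.83

Steady-state k* = [s/(n + δ)]^(1/(1−α)), so the ratio is [ (s_S/(n + δ)_S) / (s_U/(n + δ)_U) ]^1.3333.
s_S/(n + δ)_S = 0.14/0.059 = 2.3729; s_U/(n + δ)_U = 0.14/0.093 = 1.5054.
Ratio = (2.3729/1.5054)^1.3333 = 1.5763^1.3333 ≈ 1.8345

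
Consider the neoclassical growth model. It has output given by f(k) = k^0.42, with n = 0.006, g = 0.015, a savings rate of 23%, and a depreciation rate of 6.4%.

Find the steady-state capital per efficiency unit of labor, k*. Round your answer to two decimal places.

k* = 5.56

Steady state requires s·f(k) = (n + g + δ)·k, i.e. s·k^α = (n + g + δ)·k.
Rearranging, k^(1−α) = s / (n + g + δ).
k^0.58 = 0.23 / (0.006 + 0.015 + 0.064) = 0.23 / 0.085 = 2.7059
k* = 2.7059^(1/0.58) ≈ 5.5637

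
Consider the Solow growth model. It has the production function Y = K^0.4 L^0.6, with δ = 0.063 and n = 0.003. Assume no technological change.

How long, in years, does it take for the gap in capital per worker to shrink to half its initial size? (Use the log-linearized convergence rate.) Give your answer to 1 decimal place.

Near the steady state the convergence rate is λ = (1 − α)(n + δ).
λ = (1 − 0.4) × 0.066 = 0.6 × 0.066 = 0.0396
Half-life = ln 2 / λ = 0.6931 / 0.0396 ≈ 17.50 years

about 17.5 years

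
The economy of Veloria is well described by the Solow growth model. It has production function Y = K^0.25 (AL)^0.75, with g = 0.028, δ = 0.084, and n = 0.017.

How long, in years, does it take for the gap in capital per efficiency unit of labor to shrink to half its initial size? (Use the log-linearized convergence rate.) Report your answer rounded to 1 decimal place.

Near the steady state the convergence rate is λ = (1 − α)(n + g + δ).
λ = (1 − 0.25) × 0.129 = 0.75 × 0.129 = 0.09675
Half-life = ln 2 / λ = 0.6931 / 0.09675 ≈ 7.16 years

t_½ ≈ 7.2 years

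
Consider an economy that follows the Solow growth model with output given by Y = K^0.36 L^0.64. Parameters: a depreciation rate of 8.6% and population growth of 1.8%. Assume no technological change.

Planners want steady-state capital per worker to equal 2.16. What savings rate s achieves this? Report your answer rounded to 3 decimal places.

s ≈ 0.170

Steady state requires s·f(k) = (n + δ)·k, i.e. s·k^α = (n + δ)·k.
So s / (n + δ) = (k*)^(1−α) = 2.16^0.64 = 1.6370.
Therefore s = 1.6370 × (n + δ) = 1.6370 × 0.104 = 0.1702.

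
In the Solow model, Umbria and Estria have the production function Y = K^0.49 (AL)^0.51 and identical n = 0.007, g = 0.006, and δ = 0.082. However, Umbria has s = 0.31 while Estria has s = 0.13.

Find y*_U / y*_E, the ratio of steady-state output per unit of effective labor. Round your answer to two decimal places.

Steady-state y* = [s/(n + g + δ)]^(α/(1−α)), so the ratio is [ (s_U/(n + g + δ)_U) / (s_E/(n + g + δ)_E) ]^0.9608.
s_U/(n + g + δ)_U = 0.31/0.095 = 3.2632; s_E/(n + g + δ)_E = 0.13/0.095 = 1.3684.
Ratio = (3.2632/1.3684)^0.9608 = 2.3847^0.9608 ≈ 2.3048

ratio ≈ 2.30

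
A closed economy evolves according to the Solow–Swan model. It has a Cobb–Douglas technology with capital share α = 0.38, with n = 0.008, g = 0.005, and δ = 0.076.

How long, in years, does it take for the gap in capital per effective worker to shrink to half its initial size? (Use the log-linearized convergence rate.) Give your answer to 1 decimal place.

half-life ≈ 12.6 years

Near the steady state the convergence rate is λ = (1 − α)(n + g + δ).
λ = (1 − 0.38) × 0.089 = 0.62 × 0.089 = 0.05518
Half-life = ln 2 / λ = 0.6931 / 0.05518 ≈ 12.56 years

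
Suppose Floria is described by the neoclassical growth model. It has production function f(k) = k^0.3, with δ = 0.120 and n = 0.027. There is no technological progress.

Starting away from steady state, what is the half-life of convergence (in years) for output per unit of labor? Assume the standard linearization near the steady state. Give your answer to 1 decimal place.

half-life ≈ 6.7 years

Near the steady state the convergence rate is λ = (1 − α)(n + δ).
λ = (1 − 0.3) × 0.147 = 0.7 × 0.147 = 0.1029
Half-life = ln 2 / λ = 0.6931 / 0.1029 ≈ 6.74 years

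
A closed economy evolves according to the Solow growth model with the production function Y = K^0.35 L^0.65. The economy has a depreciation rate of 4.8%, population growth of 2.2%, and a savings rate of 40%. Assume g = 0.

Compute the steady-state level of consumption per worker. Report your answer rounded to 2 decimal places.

At the steady state, Δk = 0, so s·k^α = (n + δ)·k.
Dividing both sides by k: k^(1−α) = s / (n + δ).
k^0.65 = 0.40 / (0.022 + 0.048) = 0.40 / 0.070 = 5.7143
k* = 5.7143^(1/0.65) ≈ 14.6069
y* = (k*)^α = 14.6069^0.35 ≈ 2.5562
c* = (1 − s)·y* = (1 − 0.40) × 2.5562 ≈ 1.5337

c* ≈ 1.53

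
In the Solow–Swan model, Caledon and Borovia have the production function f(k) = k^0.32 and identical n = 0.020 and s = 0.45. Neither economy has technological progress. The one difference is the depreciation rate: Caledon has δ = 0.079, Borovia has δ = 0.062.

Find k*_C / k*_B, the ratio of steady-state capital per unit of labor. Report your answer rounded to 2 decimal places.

k*_C / k*_B ≈ 0.76

Steady-state k* = [s/(n + δ)]^(1/(1−α)), so the ratio is [ (s_C/(n + δ)_C) / (s_B/(n + δ)_B) ]^1.4706.
s_C/(n + δ)_C = 0.45/0.099 = 4.5455; s_B/(n + δ)_B = 0.45/0.082 = 5.4878.
Ratio = (4.5455/5.4878)^1.4706 = 0.8283^1.4706 ≈ 0.7580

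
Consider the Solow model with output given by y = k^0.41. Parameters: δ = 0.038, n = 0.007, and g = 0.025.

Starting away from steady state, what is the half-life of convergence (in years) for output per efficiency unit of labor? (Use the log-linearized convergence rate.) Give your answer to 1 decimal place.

half-life ≈ 16.8 years

Near the steady state the convergence rate is λ = (1 − α)(n + g + δ).
λ = (1 − 0.41) × 0.070 = 0.59 × 0.070 = 0.0413
Half-life = ln 2 / λ = 0.6931 / 0.0413 ≈ 16.78 years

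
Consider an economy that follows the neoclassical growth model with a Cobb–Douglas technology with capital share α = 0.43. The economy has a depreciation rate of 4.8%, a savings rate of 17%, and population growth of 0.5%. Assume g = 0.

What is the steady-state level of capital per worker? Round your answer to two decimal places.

k* ≈ 7.73

At the steady state, Δk = 0, so s·k^α = (n + δ)·k.
Rearranging, k^(1−α) = s / (n + δ).
k^0.57 = 0.17 / (0.005 + 0.048) = 0.17 / 0.053 = 3.2075
k* = 3.2075^(1/0.57) ≈ 7.7270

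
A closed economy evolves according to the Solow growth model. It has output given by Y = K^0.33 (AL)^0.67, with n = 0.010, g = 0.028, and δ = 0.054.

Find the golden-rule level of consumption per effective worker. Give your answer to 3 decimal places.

At the golden rule, f'(k) = n + g + δ, so α·k^(α−1) = n + g + δ and k_gold = (α/(n + g + δ))^(1/(1−α)).
k_gold = (0.33/0.092)^(1/0.67) = 3.5870^1.4925 ≈ 6.7288
c_gold = f(k_gold) − (n + g + δ)·k_gold = 1.8759 − 0.092×6.7288 ≈ 1.2569

c_gold ≈ 1.257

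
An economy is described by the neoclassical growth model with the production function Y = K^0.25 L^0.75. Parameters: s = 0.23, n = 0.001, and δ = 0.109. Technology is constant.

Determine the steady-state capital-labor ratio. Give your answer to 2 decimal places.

k* = 2.67

At the steady state, Δk = 0, so s·k^α = (n + δ)·k.
Rearranging, k^(1−α) = s / (n + δ).
k^0.75 = 0.23 / (0.001 + 0.109) = 0.23 / 0.110 = 2.0909
k* = 2.0909^(1/0.75) ≈ 2.6737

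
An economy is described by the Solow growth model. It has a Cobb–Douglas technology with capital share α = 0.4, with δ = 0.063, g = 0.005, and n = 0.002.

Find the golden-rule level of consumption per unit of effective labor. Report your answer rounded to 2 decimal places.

At the golden rule, f'(k) = n + g + δ, so α·k^(α−1) = n + g + δ and k_gold = (α/(n + g + δ))^(1/(1−α)).
k_gold = (0.4/0.070)^(1/0.6) = 5.7143^1.6667 ≈ 18.2654
c_gold = f(k_gold) − (n + g + δ)·k_gold = 3.1963 − 0.070×18.2654 ≈ 1.9177

c_gold ≈ 1.92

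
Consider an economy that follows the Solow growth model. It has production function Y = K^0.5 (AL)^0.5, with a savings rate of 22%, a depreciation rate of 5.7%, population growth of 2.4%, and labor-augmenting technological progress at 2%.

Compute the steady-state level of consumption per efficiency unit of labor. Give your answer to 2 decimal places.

At the steady state, Δk = 0, so s·k^α = (n + g + δ)·k.
Rearranging, k^(1−α) = s / (n + g + δ).
k^0.5 = 0.22 / (0.024 + 0.020 + 0.057) = 0.22 / 0.101 = 2.1782
k* = 2.1782^(1/0.5) ≈ 4.7446
y* = (k*)^α = 4.7446^0.5 ≈ 2.1782
c* = (1 − s)·y* = (1 − 0.22) × 2.1782 ≈ 1.6990

c* = 1.70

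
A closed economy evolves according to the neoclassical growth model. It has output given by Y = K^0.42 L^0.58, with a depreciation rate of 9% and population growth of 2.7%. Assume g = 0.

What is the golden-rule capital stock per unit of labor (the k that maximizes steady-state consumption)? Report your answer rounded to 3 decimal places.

The golden rule sets f'(k) = n + δ, i.e. α·k^(α−1) = n + δ.
So k^(1−α) = α / (n + δ) = 0.42 / 0.117 = 3.5897.
k_gold = 3.5897^(1/0.58) ≈ 9.0573

k_gold ≈ 9.057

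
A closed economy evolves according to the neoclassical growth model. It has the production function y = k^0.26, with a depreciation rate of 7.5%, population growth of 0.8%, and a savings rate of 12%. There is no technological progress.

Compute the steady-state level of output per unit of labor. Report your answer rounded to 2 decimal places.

y* ≈ 1.14

At the steady state, Δk = 0, so s·k^α = (n + δ)·k.
Rearranging, k^(1−α) = s / (n + δ).
k^0.74 = 0.12 / (0.008 + 0.075) = 0.12 / 0.083 = 1.4458
k* = 1.4458^(1/0.74) ≈ 1.6457
y* = (k*)^α = 1.6457^0.26 ≈ 1.1383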